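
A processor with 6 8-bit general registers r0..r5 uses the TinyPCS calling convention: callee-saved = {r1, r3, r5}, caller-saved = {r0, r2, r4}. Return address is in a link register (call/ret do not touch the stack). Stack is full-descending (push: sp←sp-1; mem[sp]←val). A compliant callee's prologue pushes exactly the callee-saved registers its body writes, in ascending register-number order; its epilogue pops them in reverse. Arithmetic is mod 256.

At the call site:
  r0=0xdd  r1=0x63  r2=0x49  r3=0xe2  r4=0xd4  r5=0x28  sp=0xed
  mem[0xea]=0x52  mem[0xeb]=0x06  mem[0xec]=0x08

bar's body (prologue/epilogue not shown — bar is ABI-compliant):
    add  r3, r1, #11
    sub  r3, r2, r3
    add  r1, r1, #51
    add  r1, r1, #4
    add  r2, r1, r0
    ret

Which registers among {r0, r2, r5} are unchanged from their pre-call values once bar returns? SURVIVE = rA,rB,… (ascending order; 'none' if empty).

prologue: push r1 → mem[0xec]=0x63, sp=0xec
prologue: push r3 → mem[0xeb]=0xe2, sp=0xeb
body[0] add  r3, r1, #11 → r3=0x6e
body[1] sub  r3, r2, r3 → r3=0xdb
body[2] add  r1, r1, #51 → r1=0x96
body[3] add  r1, r1, #4 → r1=0x9a
body[4] add  r2, r1, r0 → r2=0x77
epilogue: pop r3=0xe2, sp=0xec
epilogue: pop r1=0x63, sp=0xed
r0: caller-saved, written=False
r2: caller-saved, written=True
r5: callee-saved, written=False

SURVIVE = r0,r5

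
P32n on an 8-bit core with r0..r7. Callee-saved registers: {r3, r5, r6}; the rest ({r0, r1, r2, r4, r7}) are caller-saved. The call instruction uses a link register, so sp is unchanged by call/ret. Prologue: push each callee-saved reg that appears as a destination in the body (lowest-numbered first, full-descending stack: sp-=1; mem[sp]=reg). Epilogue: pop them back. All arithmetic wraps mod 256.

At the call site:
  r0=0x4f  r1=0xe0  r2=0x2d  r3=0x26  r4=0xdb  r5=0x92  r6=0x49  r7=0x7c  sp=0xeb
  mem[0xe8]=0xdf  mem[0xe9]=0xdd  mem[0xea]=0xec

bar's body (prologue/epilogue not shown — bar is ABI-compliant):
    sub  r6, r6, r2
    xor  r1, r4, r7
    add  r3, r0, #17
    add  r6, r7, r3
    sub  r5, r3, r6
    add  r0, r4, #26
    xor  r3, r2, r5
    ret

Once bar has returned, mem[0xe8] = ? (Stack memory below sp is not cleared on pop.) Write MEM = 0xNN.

MEM = 0x49

prologue: push r3 → mem[0xea]=0x26, sp=0xea
prologue: push r5 → mem[0xe9]=0x92, sp=0xe9
prologue: push r6 → mem[0xe8]=0x49, sp=0xe8
body[0] sub  r6, r6, r2 → r6=0x1c
body[1] xor  r1, r4, r7 → r1=0xa7
body[2] add  r3, r0, #17 → r3=0x60
body[3] add  r6, r7, r3 → r6=0xdc
body[4] sub  r5, r3, r6 → r5=0x84
body[5] add  r0, r4, #26 → r0=0xf5
body[6] xor  r3, r2, r5 → r3=0xa9
epilogue: pop r6=0x49, sp=0xe9
epilogue: pop r5=0x92, sp=0xea
epilogue: pop r3=0x26, sp=0xeb
prologue pushed ['r3', 'r5', 'r6'] at ['0xea', '0xe9', '0xe8']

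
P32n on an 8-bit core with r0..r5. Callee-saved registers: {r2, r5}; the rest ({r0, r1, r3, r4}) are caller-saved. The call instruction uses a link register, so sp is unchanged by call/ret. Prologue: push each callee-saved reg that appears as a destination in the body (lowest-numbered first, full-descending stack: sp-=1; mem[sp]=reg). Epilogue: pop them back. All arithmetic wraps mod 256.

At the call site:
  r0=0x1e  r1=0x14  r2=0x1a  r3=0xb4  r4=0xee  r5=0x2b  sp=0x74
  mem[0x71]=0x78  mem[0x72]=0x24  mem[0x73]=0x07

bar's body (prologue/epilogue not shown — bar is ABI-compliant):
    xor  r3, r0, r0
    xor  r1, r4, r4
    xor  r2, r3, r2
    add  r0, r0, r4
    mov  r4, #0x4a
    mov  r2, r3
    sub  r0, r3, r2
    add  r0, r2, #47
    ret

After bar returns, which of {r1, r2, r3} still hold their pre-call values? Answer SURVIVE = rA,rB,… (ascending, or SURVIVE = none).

prologue: push r2 → mem[0x73]=0x1a, sp=0x73
body[0] xor  r3, r0, r0 → r3=0x00
body[1] xor  r1, r4, r4 → r1=0x00
body[2] xor  r2, r3, r2 → r2=0x1a
body[3] add  r0, r0, r4 → r0=0x0c
body[4] mov  r4, #0x4a → r4=0x4a
body[5] mov  r2, r3 → r2=0x00
body[6] sub  r0, r3, r2 → r0=0x00
body[7] add  r0, r2, #47 → r0=0x2f
epilogue: pop r2=0x1a, sp=0x74
r1: caller-saved, written=True
r2: callee-saved, written=True
r3: caller-saved, written=True

SURVIVE = r2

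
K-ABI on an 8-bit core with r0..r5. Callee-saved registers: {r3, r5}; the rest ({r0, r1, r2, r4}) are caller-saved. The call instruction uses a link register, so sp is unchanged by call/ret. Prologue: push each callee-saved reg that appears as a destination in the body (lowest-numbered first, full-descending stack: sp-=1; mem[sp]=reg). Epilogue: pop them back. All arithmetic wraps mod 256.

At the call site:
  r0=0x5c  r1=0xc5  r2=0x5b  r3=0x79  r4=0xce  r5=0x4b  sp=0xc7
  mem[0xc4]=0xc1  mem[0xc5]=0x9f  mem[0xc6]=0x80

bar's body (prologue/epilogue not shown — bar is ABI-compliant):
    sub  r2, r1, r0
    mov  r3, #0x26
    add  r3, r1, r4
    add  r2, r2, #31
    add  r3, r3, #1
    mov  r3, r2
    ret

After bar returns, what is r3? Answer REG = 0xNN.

REG = 0x79

prologue: push r3 → mem[0xc6]=0x79, sp=0xc6
body[0] sub  r2, r1, r0 → r2=0x69
body[1] mov  r3, #0x26 → r3=0x26
body[2] add  r3, r1, r4 → r3=0x93
body[3] add  r2, r2, #31 → r2=0x88
body[4] add  r3, r3, #1 → r3=0x94
body[5] mov  r3, r2 → r3=0x88
epilogue: pop r3=0x79, sp=0xc7
r3 is callee-saved → restored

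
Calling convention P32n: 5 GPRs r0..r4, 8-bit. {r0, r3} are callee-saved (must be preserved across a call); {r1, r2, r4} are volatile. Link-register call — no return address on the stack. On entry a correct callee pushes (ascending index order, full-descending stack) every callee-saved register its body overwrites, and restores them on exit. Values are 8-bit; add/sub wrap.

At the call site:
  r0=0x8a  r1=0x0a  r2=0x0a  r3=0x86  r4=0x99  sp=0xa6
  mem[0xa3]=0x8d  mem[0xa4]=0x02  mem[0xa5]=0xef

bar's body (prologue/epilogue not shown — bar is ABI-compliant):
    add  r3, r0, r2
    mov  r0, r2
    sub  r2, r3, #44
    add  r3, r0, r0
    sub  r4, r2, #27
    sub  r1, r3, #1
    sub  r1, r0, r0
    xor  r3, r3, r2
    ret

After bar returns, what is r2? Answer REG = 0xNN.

REG = 0x68

prologue: push r0 -> mem[0xa5]=0x8a, sp=0xa5
prologue: push r3 -> mem[0xa4]=0x86, sp=0xa4
body[0] add  r3, r0, r2 -> r3=0x94
body[1] mov  r0, r2 -> r0=0x0a
body[2] sub  r2, r3, #44 -> r2=0x68
body[3] add  r3, r0, r0 -> r3=0x14
body[4] sub  r4, r2, #27 -> r4=0x4d
body[5] sub  r1, r3, #1 -> r1=0x13
body[6] sub  r1, r0, r0 -> r1=0x00
body[7] xor  r3, r3, r2 -> r3=0x7c
epilogue: pop r3=0x86, sp=0xa5
epilogue: pop r0=0x8a, sp=0xa6
r2 is caller-saved -> body value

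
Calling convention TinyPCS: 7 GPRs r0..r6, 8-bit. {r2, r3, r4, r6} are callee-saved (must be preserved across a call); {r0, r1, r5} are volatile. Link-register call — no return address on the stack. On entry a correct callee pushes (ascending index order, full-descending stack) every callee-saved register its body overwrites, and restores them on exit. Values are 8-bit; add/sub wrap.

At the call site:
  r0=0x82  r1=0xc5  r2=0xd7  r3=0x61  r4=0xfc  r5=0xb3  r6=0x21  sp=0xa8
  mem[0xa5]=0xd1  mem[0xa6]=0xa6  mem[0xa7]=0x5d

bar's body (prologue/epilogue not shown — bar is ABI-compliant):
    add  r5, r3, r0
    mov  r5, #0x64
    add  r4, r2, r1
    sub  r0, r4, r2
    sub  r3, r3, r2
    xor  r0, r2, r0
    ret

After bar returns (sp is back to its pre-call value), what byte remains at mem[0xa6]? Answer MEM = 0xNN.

MEM = 0xfc

prologue: push r3 -> mem[0xa7]=0x61, sp=0xa7
prologue: push r4 -> mem[0xa6]=0xfc, sp=0xa6
body[0] add  r5, r3, r0 -> r5=0xe3
body[1] mov  r5, #0x64 -> r5=0x64
body[2] add  r4, r2, r1 -> r4=0x9c
body[3] sub  r0, r4, r2 -> r0=0xc5
body[4] sub  r3, r3, r2 -> r3=0x8a
body[5] xor  r0, r2, r0 -> r0=0x12
epilogue: pop r4=0xfc, sp=0xa7
epilogue: pop r3=0x61, sp=0xa8
prologue pushed ['r3', 'r4'] at ['0xa7', '0xa6']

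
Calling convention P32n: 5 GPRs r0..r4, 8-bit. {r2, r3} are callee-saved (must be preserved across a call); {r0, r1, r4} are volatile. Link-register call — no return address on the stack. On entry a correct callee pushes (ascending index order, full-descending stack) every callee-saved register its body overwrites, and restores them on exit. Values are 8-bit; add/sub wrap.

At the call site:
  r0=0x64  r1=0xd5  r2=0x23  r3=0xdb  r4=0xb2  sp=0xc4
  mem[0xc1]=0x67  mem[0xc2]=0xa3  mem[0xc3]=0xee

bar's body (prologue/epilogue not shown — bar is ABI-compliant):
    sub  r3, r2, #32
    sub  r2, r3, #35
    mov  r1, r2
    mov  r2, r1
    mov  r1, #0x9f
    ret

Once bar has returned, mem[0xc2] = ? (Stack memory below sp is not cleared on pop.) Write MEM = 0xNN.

prologue: push r2 -> mem[0xc3]=0x23, sp=0xc3
prologue: push r3 -> mem[0xc2]=0xdb, sp=0xc2
body[0] sub  r3, r2, #32 -> r3=0x03
body[1] sub  r2, r3, #35 -> r2=0xe0
body[2] mov  r1, r2 -> r1=0xe0
body[3] mov  r2, r1 -> r2=0xe0
body[4] mov  r1, #0x9f -> r1=0x9f
epilogue: pop r3=0xdb, sp=0xc3
epilogue: pop r2=0x23, sp=0xc4
prologue pushed ['r2', 'r3'] at ['0xc3', '0xc2']

MEM = 0xdb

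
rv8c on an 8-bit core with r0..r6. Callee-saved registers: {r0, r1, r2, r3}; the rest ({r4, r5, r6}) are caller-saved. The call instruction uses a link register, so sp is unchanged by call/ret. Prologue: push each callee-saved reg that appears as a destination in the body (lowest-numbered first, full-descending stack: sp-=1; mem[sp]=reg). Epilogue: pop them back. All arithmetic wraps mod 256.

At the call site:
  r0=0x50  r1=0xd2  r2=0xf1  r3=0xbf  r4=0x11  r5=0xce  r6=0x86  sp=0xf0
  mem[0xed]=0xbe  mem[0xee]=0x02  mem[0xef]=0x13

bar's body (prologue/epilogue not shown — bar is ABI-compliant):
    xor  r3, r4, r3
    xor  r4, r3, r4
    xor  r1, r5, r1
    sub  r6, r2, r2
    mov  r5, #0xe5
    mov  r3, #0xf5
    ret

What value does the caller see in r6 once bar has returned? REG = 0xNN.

REG = 0x00

prologue: push r1 → mem[0xef]=0xd2, sp=0xef
prologue: push r3 → mem[0xee]=0xbf, sp=0xee
body[0] xor  r3, r4, r3 → r3=0xae
body[1] xor  r4, r3, r4 → r4=0xbf
body[2] xor  r1, r5, r1 → r1=0x1c
body[3] sub  r6, r2, r2 → r6=0x00
body[4] mov  r5, #0xe5 → r5=0xe5
body[5] mov  r3, #0xf5 → r3=0xf5
epilogue: pop r3=0xbf, sp=0xef
epilogue: pop r1=0xd2, sp=0xf0
r6 is caller-saved → body value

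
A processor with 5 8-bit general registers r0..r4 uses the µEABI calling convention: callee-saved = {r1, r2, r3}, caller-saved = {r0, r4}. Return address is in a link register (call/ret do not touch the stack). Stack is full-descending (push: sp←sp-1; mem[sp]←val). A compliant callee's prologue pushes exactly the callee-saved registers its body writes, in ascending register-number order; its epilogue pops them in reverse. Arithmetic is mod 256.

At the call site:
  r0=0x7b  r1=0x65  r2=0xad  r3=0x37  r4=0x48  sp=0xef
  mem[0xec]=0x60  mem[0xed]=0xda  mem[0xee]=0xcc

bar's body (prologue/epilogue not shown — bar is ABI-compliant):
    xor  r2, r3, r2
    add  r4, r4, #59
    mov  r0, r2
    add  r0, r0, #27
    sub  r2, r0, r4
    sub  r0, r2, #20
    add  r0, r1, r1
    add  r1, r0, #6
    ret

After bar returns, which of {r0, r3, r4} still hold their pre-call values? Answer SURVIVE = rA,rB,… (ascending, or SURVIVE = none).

prologue: push r1 → mem[0xee]=0x65, sp=0xee
prologue: push r2 → mem[0xed]=0xad, sp=0xed
body[0] xor  r2, r3, r2 → r2=0x9a
body[1] add  r4, r4, #59 → r4=0x83
body[2] mov  r0, r2 → r0=0x9a
body[3] add  r0, r0, #27 → r0=0xb5
body[4] sub  r2, r0, r4 → r2=0x32
body[5] sub  r0, r2, #20 → r0=0x1e
body[6] add  r0, r1, r1 → r0=0xca
body[7] add  r1, r0, #6 → r1=0xd0
epilogue: pop r2=0xad, sp=0xee
epilogue: pop r1=0x65, sp=0xef
r0: caller-saved, written=True
r3: callee-saved, written=False
r4: caller-saved, written=True

SURVIVE = r3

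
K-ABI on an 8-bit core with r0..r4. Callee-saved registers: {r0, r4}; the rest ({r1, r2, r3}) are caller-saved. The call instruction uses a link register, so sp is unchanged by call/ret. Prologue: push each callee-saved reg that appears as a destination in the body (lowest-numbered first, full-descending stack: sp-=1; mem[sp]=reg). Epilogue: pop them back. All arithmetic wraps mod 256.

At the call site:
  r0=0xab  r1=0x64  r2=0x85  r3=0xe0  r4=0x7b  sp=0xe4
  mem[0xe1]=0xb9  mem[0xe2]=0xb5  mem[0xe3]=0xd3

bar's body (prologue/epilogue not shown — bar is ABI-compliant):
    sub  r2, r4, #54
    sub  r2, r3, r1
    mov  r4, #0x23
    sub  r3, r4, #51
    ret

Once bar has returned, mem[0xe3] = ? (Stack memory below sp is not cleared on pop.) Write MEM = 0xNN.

MEM = 0x7b

prologue: push r4 -> mem[0xe3]=0x7b, sp=0xe3
body[0] sub  r2, r4, #54 -> r2=0x45
body[1] sub  r2, r3, r1 -> r2=0x7c
body[2] mov  r4, #0x23 -> r4=0x23
body[3] sub  r3, r4, #51 -> r3=0xf0
epilogue: pop r4=0x7b, sp=0xe4
prologue pushed ['r4'] at ['0xe3']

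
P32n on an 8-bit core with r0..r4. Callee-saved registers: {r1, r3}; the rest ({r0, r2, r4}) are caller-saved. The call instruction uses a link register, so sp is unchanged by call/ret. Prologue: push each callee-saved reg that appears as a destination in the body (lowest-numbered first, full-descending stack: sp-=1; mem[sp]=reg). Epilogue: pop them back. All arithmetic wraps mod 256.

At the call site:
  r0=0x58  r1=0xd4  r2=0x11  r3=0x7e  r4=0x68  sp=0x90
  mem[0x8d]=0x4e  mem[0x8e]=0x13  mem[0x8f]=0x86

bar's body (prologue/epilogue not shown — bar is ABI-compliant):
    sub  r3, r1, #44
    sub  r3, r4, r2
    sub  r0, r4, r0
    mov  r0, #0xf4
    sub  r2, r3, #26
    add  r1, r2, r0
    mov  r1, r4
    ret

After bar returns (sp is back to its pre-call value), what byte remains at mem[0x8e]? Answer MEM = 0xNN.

MEM = 0x7e

prologue: push r1 -> mem[0x8f]=0xd4, sp=0x8f
prologue: push r3 -> mem[0x8e]=0x7e, sp=0x8e
body[0] sub  r3, r1, #44 -> r3=0xa8
body[1] sub  r3, r4, r2 -> r3=0x57
body[2] sub  r0, r4, r0 -> r0=0x10
body[3] mov  r0, #0xf4 -> r0=0xf4
body[4] sub  r2, r3, #26 -> r2=0x3d
body[5] add  r1, r2, r0 -> r1=0x31
body[6] mov  r1, r4 -> r1=0x68
epilogue: pop r3=0x7e, sp=0x8f
epilogue: pop r1=0xd4, sp=0x90
prologue pushed ['r1', 'r3'] at ['0x8f', '0x8e']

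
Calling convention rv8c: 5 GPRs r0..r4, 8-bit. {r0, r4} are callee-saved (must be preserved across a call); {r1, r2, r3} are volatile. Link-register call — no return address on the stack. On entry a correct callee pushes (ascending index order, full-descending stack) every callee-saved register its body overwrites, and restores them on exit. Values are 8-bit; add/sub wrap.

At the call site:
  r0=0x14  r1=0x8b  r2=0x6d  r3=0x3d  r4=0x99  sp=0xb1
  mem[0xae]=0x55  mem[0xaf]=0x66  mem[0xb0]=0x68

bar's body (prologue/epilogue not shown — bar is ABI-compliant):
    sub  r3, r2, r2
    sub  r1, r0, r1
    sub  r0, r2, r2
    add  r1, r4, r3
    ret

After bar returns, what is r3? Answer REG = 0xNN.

REG = 0x00

prologue: push r0 → mem[0xb0]=0x14, sp=0xb0
body[0] sub  r3, r2, r2 → r3=0x00
body[1] sub  r1, r0, r1 → r1=0x89
body[2] sub  r0, r2, r2 → r0=0x00
body[3] add  r1, r4, r3 → r1=0x99
epilogue: pop r0=0x14, sp=0xb1
r3 is caller-saved → body value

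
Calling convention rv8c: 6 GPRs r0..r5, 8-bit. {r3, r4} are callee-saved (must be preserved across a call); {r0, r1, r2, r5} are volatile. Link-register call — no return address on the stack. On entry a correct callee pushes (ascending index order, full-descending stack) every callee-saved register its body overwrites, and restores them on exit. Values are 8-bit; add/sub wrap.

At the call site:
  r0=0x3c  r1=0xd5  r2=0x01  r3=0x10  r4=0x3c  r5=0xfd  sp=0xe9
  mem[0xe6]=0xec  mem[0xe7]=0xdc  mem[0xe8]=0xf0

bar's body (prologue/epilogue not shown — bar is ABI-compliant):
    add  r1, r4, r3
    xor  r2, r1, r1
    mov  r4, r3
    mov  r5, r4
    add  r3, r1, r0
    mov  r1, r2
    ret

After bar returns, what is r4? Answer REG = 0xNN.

prologue: push r3 -> mem[0xe8]=0x10, sp=0xe8
prologue: push r4 -> mem[0xe7]=0x3c, sp=0xe7
body[0] add  r1, r4, r3 -> r1=0x4c
body[1] xor  r2, r1, r1 -> r2=0x00
body[2] mov  r4, r3 -> r4=0x10
body[3] mov  r5, r4 -> r5=0x10
body[4] add  r3, r1, r0 -> r3=0x88
body[5] mov  r1, r2 -> r1=0x00
epilogue: pop r4=0x3c, sp=0xe8
epilogue: pop r3=0x10, sp=0xe9
r4 is callee-saved -> restored

REG = 0x3c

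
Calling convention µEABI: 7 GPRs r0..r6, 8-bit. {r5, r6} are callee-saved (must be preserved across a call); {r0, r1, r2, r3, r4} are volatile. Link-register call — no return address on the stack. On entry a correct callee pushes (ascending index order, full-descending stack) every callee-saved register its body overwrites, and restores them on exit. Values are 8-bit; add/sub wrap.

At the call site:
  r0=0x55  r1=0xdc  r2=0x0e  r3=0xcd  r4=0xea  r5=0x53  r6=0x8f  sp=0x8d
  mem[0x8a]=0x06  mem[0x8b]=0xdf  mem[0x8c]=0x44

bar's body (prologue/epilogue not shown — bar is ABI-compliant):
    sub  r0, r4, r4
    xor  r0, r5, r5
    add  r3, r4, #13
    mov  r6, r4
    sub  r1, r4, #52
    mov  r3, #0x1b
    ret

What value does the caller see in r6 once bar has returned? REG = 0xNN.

REG = 0x8f

prologue: push r6 -> mem[0x8c]=0x8f, sp=0x8c
body[0] sub  r0, r4, r4 -> r0=0x00
body[1] xor  r0, r5, r5 -> r0=0x00
body[2] add  r3, r4, #13 -> r3=0xf7
body[3] mov  r6, r4 -> r6=0xea
body[4] sub  r1, r4, #52 -> r1=0xb6
body[5] mov  r3, #0x1b -> r3=0x1b
epilogue: pop r6=0x8f, sp=0x8d
r6 is callee-saved -> restored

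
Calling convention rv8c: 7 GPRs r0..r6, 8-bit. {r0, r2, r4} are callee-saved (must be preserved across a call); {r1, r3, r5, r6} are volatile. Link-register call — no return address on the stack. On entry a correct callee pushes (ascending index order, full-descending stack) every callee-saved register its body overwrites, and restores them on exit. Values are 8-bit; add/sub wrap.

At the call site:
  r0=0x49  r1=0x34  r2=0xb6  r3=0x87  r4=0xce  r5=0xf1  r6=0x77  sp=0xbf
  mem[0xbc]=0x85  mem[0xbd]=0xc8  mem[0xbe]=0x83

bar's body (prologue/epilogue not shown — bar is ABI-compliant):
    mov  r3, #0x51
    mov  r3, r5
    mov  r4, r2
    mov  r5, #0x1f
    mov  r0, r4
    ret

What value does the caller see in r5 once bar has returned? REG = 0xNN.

prologue: push r0 → mem[0xbe]=0x49, sp=0xbe
prologue: push r4 → mem[0xbd]=0xce, sp=0xbd
body[0] mov  r3, #0x51 → r3=0x51
body[1] mov  r3, r5 → r3=0xf1
body[2] mov  r4, r2 → r4=0xb6
body[3] mov  r5, #0x1f → r5=0x1f
body[4] mov  r0, r4 → r0=0xb6
epilogue: pop r4=0xce, sp=0xbe
epilogue: pop r0=0x49, sp=0xbf
r5 is caller-saved → body value

REG = 0x1f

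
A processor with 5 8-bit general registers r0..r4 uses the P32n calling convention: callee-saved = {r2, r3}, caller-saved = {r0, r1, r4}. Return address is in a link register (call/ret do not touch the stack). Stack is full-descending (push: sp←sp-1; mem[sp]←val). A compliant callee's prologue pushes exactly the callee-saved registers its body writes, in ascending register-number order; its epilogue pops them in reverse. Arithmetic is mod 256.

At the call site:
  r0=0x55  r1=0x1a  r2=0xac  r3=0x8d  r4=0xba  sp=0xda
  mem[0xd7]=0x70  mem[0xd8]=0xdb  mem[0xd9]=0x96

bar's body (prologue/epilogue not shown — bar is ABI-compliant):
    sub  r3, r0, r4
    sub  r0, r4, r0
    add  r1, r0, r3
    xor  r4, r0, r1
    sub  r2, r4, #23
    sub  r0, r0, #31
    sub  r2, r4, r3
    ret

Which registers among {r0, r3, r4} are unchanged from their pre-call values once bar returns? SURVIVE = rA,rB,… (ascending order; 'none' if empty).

SURVIVE = r3

prologue: push r2 -> mem[0xd9]=0xac, sp=0xd9
prologue: push r3 -> mem[0xd8]=0x8d, sp=0xd8
body[0] sub  r3, r0, r4 -> r3=0x9b
body[1] sub  r0, r4, r0 -> r0=0x65
body[2] add  r1, r0, r3 -> r1=0x00
body[3] xor  r4, r0, r1 -> r4=0x65
body[4] sub  r2, r4, #23 -> r2=0x4e
body[5] sub  r0, r0, #31 -> r0=0x46
body[6] sub  r2, r4, r3 -> r2=0xca
epilogue: pop r3=0x8d, sp=0xd9
epilogue: pop r2=0xac, sp=0xda
r0: caller-saved, written=True
r3: callee-saved, written=True
r4: caller-saved, written=True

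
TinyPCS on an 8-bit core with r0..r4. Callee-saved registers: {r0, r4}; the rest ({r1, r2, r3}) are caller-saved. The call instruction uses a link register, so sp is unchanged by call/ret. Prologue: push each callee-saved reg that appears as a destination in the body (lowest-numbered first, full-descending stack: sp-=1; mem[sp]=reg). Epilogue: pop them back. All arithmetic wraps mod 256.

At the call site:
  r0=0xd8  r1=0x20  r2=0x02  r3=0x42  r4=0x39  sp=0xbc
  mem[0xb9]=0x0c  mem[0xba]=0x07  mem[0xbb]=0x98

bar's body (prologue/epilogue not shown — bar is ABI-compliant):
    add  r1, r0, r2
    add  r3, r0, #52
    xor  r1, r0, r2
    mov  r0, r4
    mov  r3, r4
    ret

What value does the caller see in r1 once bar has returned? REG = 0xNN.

prologue: push r0 -> mem[0xbb]=0xd8, sp=0xbb
body[0] add  r1, r0, r2 -> r1=0xda
body[1] add  r3, r0, #52 -> r3=0x0c
body[2] xor  r1, r0, r2 -> r1=0xda
body[3] mov  r0, r4 -> r0=0x39
body[4] mov  r3, r4 -> r3=0x39
epilogue: pop r0=0xd8, sp=0xbc
r1 is caller-saved -> body value

REG = 0xda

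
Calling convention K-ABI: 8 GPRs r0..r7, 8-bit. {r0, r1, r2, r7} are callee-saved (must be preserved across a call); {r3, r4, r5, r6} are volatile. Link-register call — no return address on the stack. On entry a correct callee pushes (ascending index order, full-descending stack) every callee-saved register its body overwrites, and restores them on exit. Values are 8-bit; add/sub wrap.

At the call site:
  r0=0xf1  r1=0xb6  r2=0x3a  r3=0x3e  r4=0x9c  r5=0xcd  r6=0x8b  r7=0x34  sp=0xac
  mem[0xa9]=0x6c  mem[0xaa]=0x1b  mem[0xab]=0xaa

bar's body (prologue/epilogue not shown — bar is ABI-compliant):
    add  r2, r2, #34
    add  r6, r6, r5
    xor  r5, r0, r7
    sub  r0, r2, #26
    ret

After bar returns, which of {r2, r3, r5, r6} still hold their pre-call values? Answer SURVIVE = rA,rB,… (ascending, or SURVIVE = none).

prologue: push r0 -> mem[0xab]=0xf1, sp=0xab
prologue: push r2 -> mem[0xaa]=0x3a, sp=0xaa
body[0] add  r2, r2, #34 -> r2=0x5c
body[1] add  r6, r6, r5 -> r6=0x58
body[2] xor  r5, r0, r7 -> r5=0xc5
body[3] sub  r0, r2, #26 -> r0=0x42
epilogue: pop r2=0x3a, sp=0xab
epilogue: pop r0=0xf1, sp=0xac
r2: callee-saved, written=True
r3: caller-saved, written=False
r5: caller-saved, written=True
r6: caller-saved, written=True

SURVIVE = r2,r3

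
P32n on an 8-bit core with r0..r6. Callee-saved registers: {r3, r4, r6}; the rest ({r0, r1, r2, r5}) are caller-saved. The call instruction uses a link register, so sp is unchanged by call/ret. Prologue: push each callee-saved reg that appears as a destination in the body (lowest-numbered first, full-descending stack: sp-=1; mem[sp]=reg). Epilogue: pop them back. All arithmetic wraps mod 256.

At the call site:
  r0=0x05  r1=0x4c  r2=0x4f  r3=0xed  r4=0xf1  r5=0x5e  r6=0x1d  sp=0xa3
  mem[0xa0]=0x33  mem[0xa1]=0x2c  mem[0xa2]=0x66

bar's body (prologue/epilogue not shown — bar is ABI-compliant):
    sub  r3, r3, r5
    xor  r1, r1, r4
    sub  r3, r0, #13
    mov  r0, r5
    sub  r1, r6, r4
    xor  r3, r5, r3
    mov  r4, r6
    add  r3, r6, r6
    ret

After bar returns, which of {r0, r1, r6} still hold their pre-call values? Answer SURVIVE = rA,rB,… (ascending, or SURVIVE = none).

SURVIVE = r6

prologue: push r3 -> mem[0xa2]=0xed, sp=0xa2
prologue: push r4 -> mem[0xa1]=0xf1, sp=0xa1
body[0] sub  r3, r3, r5 -> r3=0x8f
body[1] xor  r1, r1, r4 -> r1=0xbd
body[2] sub  r3, r0, #13 -> r3=0xf8
body[3] mov  r0, r5 -> r0=0x5e
body[4] sub  r1, r6, r4 -> r1=0x2c
body[5] xor  r3, r5, r3 -> r3=0xa6
body[6] mov  r4, r6 -> r4=0x1d
body[7] add  r3, r6, r6 -> r3=0x3a
epilogue: pop r4=0xf1, sp=0xa2
epilogue: pop r3=0xed, sp=0xa3
r0: caller-saved, written=True
r1: caller-saved, written=True
r6: callee-saved, written=False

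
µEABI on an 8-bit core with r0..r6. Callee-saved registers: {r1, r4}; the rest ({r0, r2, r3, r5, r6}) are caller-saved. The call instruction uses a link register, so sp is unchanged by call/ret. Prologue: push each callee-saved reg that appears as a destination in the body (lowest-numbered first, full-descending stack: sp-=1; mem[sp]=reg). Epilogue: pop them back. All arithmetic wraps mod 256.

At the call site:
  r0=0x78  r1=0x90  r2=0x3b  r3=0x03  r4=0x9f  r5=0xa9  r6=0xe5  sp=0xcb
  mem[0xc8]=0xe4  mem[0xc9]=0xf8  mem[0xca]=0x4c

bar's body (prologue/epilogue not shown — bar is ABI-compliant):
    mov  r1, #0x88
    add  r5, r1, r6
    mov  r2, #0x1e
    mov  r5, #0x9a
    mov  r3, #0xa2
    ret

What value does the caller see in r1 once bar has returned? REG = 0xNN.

REG = 0x90

prologue: push r1 → mem[0xca]=0x90, sp=0xca
body[0] mov  r1, #0x88 → r1=0x88
body[1] add  r5, r1, r6 → r5=0x6d
body[2] mov  r2, #0x1e → r2=0x1e
body[3] mov  r5, #0x9a → r5=0x9a
body[4] mov  r3, #0xa2 → r3=0xa2
epilogue: pop r1=0x90, sp=0xcb
r1 is callee-saved → restored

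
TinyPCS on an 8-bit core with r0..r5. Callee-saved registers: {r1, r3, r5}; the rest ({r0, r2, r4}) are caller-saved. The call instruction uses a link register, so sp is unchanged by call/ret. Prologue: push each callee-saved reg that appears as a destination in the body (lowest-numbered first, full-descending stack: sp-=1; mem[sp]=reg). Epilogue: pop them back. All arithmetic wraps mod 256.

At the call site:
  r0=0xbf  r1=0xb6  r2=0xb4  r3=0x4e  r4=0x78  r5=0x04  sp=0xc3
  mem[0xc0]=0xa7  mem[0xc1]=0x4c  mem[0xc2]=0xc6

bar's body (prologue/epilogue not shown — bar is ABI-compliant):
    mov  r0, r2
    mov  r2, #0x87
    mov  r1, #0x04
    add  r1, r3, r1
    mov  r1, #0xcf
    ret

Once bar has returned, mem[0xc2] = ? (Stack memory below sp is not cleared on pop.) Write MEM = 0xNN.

MEM = 0xb6

prologue: push r1 → mem[0xc2]=0xb6, sp=0xc2
body[0] mov  r0, r2 → r0=0xb4
body[1] mov  r2, #0x87 → r2=0x87
body[2] mov  r1, #0x04 → r1=0x04
body[3] add  r1, r3, r1 → r1=0x52
body[4] mov  r1, #0xcf → r1=0xcf
epilogue: pop r1=0xb6, sp=0xc3
prologue pushed ['r1'] at ['0xc2']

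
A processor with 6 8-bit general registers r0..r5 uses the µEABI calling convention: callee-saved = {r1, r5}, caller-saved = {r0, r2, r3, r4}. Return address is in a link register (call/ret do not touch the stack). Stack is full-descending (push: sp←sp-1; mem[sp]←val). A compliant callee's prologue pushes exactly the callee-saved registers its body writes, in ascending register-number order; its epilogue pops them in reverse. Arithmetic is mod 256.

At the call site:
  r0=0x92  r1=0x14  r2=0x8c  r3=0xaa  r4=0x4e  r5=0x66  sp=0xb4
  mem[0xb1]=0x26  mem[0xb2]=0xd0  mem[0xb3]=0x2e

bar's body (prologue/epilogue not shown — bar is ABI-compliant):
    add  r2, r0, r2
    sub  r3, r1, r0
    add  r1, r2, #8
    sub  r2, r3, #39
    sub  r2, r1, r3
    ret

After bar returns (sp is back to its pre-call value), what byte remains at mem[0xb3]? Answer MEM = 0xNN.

prologue: push r1 -> mem[0xb3]=0x14, sp=0xb3
body[0] add  r2, r0, r2 -> r2=0x1e
body[1] sub  r3, r1, r0 -> r3=0x82
body[2] add  r1, r2, #8 -> r1=0x26
body[3] sub  r2, r3, #39 -> r2=0x5b
body[4] sub  r2, r1, r3 -> r2=0xa4
epilogue: pop r1=0x14, sp=0xb4
prologue pushed ['r1'] at ['0xb3']

MEM = 0x14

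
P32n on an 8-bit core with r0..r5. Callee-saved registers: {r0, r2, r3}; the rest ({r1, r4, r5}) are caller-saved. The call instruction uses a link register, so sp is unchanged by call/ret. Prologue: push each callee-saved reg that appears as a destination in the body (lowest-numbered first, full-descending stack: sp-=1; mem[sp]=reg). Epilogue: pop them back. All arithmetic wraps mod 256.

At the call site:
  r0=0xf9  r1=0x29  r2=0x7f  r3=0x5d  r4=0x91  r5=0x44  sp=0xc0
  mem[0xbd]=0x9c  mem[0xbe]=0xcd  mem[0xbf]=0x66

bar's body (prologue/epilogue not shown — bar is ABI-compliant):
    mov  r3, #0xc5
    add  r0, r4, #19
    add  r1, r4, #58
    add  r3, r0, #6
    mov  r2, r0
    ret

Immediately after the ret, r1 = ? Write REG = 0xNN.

REG = 0xcb

prologue: push r0 → mem[0xbf]=0xf9, sp=0xbf
prologue: push r2 → mem[0xbe]=0x7f, sp=0xbe
prologue: push r3 → mem[0xbd]=0x5d, sp=0xbd
body[0] mov  r3, #0xc5 → r3=0xc5
body[1] add  r0, r4, #19 → r0=0xa4
body[2] add  r1, r4, #58 → r1=0xcb
body[3] add  r3, r0, #6 → r3=0xaa
body[4] mov  r2, r0 → r2=0xa4
epilogue: pop r3=0x5d, sp=0xbe
epilogue: pop r2=0x7f, sp=0xbf
epilogue: pop r0=0xf9, sp=0xc0
r1 is caller-saved → body value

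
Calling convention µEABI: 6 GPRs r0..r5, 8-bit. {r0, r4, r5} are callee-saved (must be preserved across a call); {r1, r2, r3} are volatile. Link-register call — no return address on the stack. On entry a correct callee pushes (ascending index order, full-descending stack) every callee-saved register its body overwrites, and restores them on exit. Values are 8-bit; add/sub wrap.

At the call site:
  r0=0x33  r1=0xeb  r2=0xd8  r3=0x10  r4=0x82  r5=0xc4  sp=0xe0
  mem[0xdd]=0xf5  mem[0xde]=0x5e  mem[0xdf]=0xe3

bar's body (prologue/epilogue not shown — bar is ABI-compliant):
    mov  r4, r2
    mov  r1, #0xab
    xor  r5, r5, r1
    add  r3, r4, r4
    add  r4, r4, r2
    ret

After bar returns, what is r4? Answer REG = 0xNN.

prologue: push r4 -> mem[0xdf]=0x82, sp=0xdf
prologue: push r5 -> mem[0xde]=0xc4, sp=0xde
body[0] mov  r4, r2 -> r4=0xd8
body[1] mov  r1, #0xab -> r1=0xab
body[2] xor  r5, r5, r1 -> r5=0x6f
body[3] add  r3, r4, r4 -> r3=0xb0
body[4] add  r4, r4, r2 -> r4=0xb0
epilogue: pop r5=0xc4, sp=0xdf
epilogue: pop r4=0x82, sp=0xe0
r4 is callee-saved -> restored

REG = 0x82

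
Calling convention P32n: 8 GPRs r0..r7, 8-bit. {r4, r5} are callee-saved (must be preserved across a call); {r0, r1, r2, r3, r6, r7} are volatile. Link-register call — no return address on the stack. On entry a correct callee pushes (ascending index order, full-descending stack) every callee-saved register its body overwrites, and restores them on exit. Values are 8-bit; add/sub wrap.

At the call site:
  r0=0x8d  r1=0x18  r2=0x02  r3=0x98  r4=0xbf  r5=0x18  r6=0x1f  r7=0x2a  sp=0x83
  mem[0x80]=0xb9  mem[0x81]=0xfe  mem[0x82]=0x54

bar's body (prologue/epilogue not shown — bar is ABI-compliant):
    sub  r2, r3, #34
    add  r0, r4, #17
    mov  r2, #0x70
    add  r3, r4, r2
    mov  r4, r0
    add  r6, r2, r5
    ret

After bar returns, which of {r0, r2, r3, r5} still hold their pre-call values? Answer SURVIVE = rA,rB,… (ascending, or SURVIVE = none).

SURVIVE = r5

prologue: push r4 → mem[0x82]=0xbf, sp=0x82
body[0] sub  r2, r3, #34 → r2=0x76
body[1] add  r0, r4, #17 → r0=0xd0
body[2] mov  r2, #0x70 → r2=0x70
body[3] add  r3, r4, r2 → r3=0x2f
body[4] mov  r4, r0 → r4=0xd0
body[5] add  r6, r2, r5 → r6=0x88
epilogue: pop r4=0xbf, sp=0x83
r0: caller-saved, written=True
r2: caller-saved, written=True
r3: caller-saved, written=True
r5: callee-saved, written=False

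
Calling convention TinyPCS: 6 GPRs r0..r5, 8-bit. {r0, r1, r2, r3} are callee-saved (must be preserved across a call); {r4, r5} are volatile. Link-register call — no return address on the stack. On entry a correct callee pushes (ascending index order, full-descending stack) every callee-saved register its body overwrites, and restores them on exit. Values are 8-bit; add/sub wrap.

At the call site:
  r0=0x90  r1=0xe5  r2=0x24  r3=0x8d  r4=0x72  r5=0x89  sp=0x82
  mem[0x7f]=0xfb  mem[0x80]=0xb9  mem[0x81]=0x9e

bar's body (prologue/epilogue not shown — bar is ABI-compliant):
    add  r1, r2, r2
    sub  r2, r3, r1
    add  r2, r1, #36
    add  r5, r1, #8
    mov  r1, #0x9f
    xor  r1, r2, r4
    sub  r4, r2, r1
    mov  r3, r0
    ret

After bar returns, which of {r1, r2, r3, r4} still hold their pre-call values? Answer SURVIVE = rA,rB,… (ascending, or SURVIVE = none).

SURVIVE = r1,r2,r3

prologue: push r1 -> mem[0x81]=0xe5, sp=0x81
prologue: push r2 -> mem[0x80]=0x24, sp=0x80
prologue: push r3 -> mem[0x7f]=0x8d, sp=0x7f
body[0] add  r1, r2, r2 -> r1=0x48
body[1] sub  r2, r3, r1 -> r2=0x45
body[2] add  r2, r1, #36 -> r2=0x6c
body[3] add  r5, r1, #8 -> r5=0x50
body[4] mov  r1, #0x9f -> r1=0x9f
body[5] xor  r1, r2, r4 -> r1=0x1e
body[6] sub  r4, r2, r1 -> r4=0x4e
body[7] mov  r3, r0 -> r3=0x90
epilogue: pop r3=0x8d, sp=0x80
epilogue: pop r2=0x24, sp=0x81
epilogue: pop r1=0xe5, sp=0x82
r1: callee-saved, written=True
r2: callee-saved, written=True
r3: callee-saved, written=True
r4: caller-saved, written=True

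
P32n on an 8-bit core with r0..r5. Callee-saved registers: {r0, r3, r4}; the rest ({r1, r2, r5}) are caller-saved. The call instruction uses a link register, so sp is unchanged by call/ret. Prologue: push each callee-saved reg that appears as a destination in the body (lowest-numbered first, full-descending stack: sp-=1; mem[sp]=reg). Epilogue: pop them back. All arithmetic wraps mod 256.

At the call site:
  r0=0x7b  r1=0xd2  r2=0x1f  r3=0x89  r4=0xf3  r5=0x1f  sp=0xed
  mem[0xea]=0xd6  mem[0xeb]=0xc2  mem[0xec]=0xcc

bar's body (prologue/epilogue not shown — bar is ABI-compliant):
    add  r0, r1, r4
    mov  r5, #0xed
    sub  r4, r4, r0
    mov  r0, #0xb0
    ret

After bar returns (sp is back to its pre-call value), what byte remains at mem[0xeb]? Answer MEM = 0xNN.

MEM = 0xf3

prologue: push r0 → mem[0xec]=0x7b, sp=0xec
prologue: push r4 → mem[0xeb]=0xf3, sp=0xeb
body[0] add  r0, r1, r4 → r0=0xc5
body[1] mov  r5, #0xed → r5=0xed
body[2] sub  r4, r4, r0 → r4=0x2e
body[3] mov  r0, #0xb0 → r0=0xb0
epilogue: pop r4=0xf3, sp=0xec
epilogue: pop r0=0x7b, sp=0xed
prologue pushed ['r0', 'r4'] at ['0xec', '0xeb']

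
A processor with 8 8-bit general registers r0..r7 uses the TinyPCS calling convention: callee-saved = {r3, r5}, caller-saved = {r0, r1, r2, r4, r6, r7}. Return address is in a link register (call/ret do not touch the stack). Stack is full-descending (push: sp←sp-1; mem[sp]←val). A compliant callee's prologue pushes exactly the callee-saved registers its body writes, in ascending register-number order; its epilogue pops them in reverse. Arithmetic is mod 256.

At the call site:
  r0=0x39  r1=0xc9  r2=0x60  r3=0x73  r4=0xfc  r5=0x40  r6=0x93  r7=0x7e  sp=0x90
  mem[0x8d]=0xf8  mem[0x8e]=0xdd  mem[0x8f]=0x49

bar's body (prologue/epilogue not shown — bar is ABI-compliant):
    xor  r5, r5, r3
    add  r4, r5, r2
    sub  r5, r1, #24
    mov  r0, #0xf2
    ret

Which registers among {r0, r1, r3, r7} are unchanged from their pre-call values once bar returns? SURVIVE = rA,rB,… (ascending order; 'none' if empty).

SURVIVE = r1,r3,r7

prologue: push r5 → mem[0x8f]=0x40, sp=0x8f
body[0] xor  r5, r5, r3 → r5=0x33
body[1] add  r4, r5, r2 → r4=0x93
body[2] sub  r5, r1, #24 → r5=0xb1
body[3] mov  r0, #0xf2 → r0=0xf2
epilogue: pop r5=0x40, sp=0x90
r0: caller-saved, written=True
r1: caller-saved, written=False
r3: callee-saved, written=False
r7: caller-saved, written=False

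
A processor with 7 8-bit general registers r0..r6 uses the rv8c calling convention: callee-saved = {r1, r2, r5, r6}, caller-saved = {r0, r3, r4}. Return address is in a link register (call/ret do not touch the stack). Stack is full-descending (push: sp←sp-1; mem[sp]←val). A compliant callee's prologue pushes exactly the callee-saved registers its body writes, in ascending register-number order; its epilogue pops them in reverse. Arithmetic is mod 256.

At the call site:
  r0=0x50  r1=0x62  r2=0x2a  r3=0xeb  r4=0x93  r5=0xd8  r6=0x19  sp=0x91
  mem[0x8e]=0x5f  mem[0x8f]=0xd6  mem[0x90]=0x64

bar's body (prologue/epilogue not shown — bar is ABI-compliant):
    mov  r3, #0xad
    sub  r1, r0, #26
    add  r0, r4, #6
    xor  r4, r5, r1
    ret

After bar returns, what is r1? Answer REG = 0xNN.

prologue: push r1 → mem[0x90]=0x62, sp=0x90
body[0] mov  r3, #0xad → r3=0xad
body[1] sub  r1, r0, #26 → r1=0x36
body[2] add  r0, r4, #6 → r0=0x99
body[3] xor  r4, r5, r1 → r4=0xee
epilogue: pop r1=0x62, sp=0x91
r1 is callee-saved → restored

REG = 0x62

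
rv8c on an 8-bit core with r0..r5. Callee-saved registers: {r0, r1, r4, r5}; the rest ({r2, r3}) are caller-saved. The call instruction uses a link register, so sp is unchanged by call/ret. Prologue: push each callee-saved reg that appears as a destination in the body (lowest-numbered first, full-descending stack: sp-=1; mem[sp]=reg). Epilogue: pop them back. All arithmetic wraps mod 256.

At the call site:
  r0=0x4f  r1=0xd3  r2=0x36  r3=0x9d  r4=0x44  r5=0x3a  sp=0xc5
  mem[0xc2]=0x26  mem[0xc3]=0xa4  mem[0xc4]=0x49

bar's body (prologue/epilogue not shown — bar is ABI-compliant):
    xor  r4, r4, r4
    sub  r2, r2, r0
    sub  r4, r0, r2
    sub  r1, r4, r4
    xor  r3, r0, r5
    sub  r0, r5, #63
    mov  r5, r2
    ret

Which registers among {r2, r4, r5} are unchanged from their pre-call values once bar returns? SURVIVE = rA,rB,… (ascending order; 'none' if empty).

SURVIVE = r4,r5

prologue: push r0 -> mem[0xc4]=0x4f, sp=0xc4
prologue: push r1 -> mem[0xc3]=0xd3, sp=0xc3
prologue: push r4 -> mem[0xc2]=0x44, sp=0xc2
prologue: push r5 -> mem[0xc1]=0x3a, sp=0xc1
body[0] xor  r4, r4, r4 -> r4=0x00
body[1] sub  r2, r2, r0 -> r2=0xe7
body[2] sub  r4, r0, r2 -> r4=0x68
body[3] sub  r1, r4, r4 -> r1=0x00
body[4] xor  r3, r0, r5 -> r3=0x75
body[5] sub  r0, r5, #63 -> r0=0xfb
body[6] mov  r5, r2 -> r5=0xe7
epilogue: pop r5=0x3a, sp=0xc2
epilogue: pop r4=0x44, sp=0xc3
epilogue: pop r1=0xd3, sp=0xc4
epilogue: pop r0=0x4f, sp=0xc5
r2: caller-saved, written=True
r4: callee-saved, written=True
r5: callee-saved, written=True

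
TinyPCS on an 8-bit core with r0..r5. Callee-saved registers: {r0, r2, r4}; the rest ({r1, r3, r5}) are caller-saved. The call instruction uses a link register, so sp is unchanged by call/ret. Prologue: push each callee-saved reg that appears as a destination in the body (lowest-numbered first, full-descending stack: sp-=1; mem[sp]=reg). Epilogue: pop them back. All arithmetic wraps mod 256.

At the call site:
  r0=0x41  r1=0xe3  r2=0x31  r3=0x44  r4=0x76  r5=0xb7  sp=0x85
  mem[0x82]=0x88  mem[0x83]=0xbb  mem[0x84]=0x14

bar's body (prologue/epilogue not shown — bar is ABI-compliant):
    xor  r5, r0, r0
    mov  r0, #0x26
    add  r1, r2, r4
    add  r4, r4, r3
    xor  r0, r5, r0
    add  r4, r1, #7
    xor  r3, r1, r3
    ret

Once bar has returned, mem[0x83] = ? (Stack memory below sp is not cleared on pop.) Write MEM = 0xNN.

prologue: push r0 → mem[0x84]=0x41, sp=0x84
prologue: push r4 → mem[0x83]=0x76, sp=0x83
body[0] xor  r5, r0, r0 → r5=0x00
body[1] mov  r0, #0x26 → r0=0x26
body[2] add  r1, r2, r4 → r1=0xa7
body[3] add  r4, r4, r3 → r4=0xba
body[4] xor  r0, r5, r0 → r0=0x26
body[5] add  r4, r1, #7 → r4=0xae
body[6] xor  r3, r1, r3 → r3=0xe3
epilogue: pop r4=0x76, sp=0x84
epilogue: pop r0=0x41, sp=0x85
prologue pushed ['r0', 'r4'] at ['0x84', '0x83']

MEM = 0x76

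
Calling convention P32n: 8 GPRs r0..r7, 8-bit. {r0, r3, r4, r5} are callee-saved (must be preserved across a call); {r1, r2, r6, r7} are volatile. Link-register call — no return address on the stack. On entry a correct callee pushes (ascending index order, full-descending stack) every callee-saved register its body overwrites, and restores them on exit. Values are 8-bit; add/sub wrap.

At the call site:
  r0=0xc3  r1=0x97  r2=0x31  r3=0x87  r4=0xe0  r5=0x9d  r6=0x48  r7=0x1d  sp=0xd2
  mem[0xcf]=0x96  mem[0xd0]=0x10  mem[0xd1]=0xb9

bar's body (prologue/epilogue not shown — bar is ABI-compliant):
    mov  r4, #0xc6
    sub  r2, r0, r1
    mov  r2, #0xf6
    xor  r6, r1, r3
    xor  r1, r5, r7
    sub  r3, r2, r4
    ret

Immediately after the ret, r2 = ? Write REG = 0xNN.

prologue: push r3 → mem[0xd1]=0x87, sp=0xd1
prologue: push r4 → mem[0xd0]=0xe0, sp=0xd0
body[0] mov  r4, #0xc6 → r4=0xc6
body[1] sub  r2, r0, r1 → r2=0x2c
body[2] mov  r2, #0xf6 → r2=0xf6
body[3] xor  r6, r1, r3 → r6=0x10
body[4] xor  r1, r5, r7 → r1=0x80
body[5] sub  r3, r2, r4 → r3=0x30
epilogue: pop r4=0xe0, sp=0xd1
epilogue: pop r3=0x87, sp=0xd2
r2 is caller-saved → body value

REG = 0xf6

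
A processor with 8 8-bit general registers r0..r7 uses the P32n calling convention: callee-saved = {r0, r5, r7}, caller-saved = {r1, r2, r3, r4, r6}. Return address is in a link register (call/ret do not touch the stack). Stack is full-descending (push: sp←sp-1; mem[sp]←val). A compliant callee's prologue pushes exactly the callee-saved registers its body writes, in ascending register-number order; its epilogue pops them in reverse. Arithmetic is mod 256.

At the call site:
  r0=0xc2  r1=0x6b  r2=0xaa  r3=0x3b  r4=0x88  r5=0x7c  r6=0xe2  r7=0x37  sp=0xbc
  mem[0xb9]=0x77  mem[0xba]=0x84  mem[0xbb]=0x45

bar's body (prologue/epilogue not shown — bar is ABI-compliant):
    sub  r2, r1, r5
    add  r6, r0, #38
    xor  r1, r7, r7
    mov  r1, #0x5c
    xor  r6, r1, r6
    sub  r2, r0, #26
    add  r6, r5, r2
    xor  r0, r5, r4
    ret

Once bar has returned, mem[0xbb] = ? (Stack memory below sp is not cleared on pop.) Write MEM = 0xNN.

MEM = 0xc2

prologue: push r0 -> mem[0xbb]=0xc2, sp=0xbb
body[0] sub  r2, r1, r5 -> r2=0xef
body[1] add  r6, r0, #38 -> r6=0xe8
body[2] xor  r1, r7, r7 -> r1=0x00
body[3] mov  r1, #0x5c -> r1=0x5c
body[4] xor  r6, r1, r6 -> r6=0xb4
body[5] sub  r2, r0, #26 -> r2=0xa8
body[6] add  r6, r5, r2 -> r6=0x24
body[7] xor  r0, r5, r4 -> r0=0xf4
epilogue: pop r0=0xc2, sp=0xbc
prologue pushed ['r0'] at ['0xbb']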